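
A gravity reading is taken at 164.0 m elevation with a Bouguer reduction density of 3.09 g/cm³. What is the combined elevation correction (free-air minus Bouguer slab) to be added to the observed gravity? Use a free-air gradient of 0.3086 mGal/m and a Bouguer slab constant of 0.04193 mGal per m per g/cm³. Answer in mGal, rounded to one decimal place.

Combined gradient = 0.3086 − 0.04193 × 3.09 = 0.1790363 mGal/m
Combined elevation correction = 0.1790363 × 164.0 = 29.4 mGal

29.4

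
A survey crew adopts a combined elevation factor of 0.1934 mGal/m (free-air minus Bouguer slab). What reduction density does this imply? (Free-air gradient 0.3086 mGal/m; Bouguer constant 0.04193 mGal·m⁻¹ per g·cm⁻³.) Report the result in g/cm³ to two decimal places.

0.1934 = 0.3086 − 0.04193 × ρ
ρ = (0.3086 − 0.1934) / 0.04193 = 2.75 g/cm³

2.75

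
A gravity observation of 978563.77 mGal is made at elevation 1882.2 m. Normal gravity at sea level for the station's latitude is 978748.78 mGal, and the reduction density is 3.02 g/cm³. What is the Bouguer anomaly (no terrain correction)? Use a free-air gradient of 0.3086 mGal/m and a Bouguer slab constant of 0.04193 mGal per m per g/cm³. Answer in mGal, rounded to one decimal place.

Free-air correction = 0.3086 × 1882.2 = 580.85 mGal
Free-air anomaly = 978563.77 − 978748.78 + (580.85) = 395.84 mGal
Bouguer slab correction = 0.04193 × 3.02 × 1882.2 = 238.34 mGal
Simple Bouguer anomaly = 395.84 − (238.34) = 157.50 mGal

157.5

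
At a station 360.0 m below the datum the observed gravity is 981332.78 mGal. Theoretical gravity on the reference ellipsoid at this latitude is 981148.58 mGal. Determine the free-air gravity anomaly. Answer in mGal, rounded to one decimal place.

Free-air correction = 0.3086 × -360.0 = -111.10 mGal
Free-air anomaly = 981332.78 − 981148.58 + (-111.10) = 73.10 mGal

73.1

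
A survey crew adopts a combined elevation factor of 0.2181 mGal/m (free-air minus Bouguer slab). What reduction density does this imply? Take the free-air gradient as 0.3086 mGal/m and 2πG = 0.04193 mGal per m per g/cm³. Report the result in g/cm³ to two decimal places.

2.16

0.2181 = 0.3086 − 0.04193 × ρ
ρ = (0.3086 − 0.2181) / 0.04193 = 2.16 g/cm³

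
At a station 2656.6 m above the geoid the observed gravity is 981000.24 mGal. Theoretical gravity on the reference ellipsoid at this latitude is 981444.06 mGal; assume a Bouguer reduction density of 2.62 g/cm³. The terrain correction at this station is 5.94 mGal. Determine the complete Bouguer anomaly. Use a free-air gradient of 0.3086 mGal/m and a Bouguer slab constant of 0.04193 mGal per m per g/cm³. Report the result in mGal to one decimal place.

90.1

Free-air correction = 0.3086 × 2656.6 = 819.83 mGal
Free-air anomaly = 981000.24 − 981444.06 + (819.83) = 376.01 mGal
Bouguer slab correction = 0.04193 × 2.62 × 2656.6 = 291.85 mGal
Simple Bouguer anomaly = 376.01 − (291.85) = 84.16 mGal
Complete Bouguer anomaly = 84.16 + 5.94 = 90.10 mGal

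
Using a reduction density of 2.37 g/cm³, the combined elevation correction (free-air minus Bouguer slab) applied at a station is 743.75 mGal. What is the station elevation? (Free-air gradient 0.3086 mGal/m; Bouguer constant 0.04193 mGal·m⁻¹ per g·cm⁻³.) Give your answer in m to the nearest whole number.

3555

Combined gradient = 0.3086 − 0.04193 × 2.37 = 0.2092259 mGal/m
h = 743.75 / 0.2092259 = 3554.77 m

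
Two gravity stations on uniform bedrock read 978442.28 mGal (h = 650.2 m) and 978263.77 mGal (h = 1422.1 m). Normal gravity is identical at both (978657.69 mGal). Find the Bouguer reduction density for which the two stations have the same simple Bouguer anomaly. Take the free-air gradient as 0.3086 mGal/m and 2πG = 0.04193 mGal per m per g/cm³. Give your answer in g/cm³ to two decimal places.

1.84

Δg_obs = 978263.77 − 978442.28 = -178.51 mGal over Δh = 1422.1 − 650.2 = 771.9 m
Equal Bouguer anomalies ⇒ Δg_obs + (0.3086 − 0.04193ρ)·Δh = 0
0.3086 − 0.04193ρ = −Δg_obs/Δh = 0.23126
ρ = (0.3086 − 0.23126) / 0.04193 = 1.84 g/cm³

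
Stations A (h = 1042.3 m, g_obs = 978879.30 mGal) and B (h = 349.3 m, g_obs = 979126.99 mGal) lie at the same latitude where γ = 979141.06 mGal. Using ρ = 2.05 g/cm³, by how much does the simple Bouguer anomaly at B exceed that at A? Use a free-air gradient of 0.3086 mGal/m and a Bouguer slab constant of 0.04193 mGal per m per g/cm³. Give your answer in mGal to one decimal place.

Δg_SB(A) = 978879.30 − 979141.06 + 0.3086×1042.3 − 0.04193×2.05×1042.3 = -29.70 mGal
Δg_SB(B) = 979126.99 − 979141.06 + 0.3086×349.3 − 0.04193×2.05×349.3 = 63.70 mGal
Difference = 63.70 − (-29.70) = 93.40 mGal

93.4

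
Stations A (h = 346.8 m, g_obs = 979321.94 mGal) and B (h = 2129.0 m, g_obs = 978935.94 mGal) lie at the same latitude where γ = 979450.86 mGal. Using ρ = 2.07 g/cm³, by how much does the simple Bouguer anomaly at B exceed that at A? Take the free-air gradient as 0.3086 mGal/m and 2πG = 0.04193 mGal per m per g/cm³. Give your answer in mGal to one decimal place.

Δg_SB(A) = 979321.94 − 979450.86 + 0.3086×346.8 − 0.04193×2.07×346.8 = -52.00 mGal
Δg_SB(B) = 978935.94 − 979450.86 + 0.3086×2129.0 − 0.04193×2.07×2129.0 = -42.70 mGal
Difference = -42.70 − (-52.00) = 9.30 mGal

9.3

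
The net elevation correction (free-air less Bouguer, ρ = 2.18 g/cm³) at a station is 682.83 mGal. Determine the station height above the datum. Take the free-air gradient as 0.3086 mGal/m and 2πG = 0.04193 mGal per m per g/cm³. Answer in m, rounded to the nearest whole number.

3144

Combined gradient = 0.3086 − 0.04193 × 2.18 = 0.2171926 mGal/m
h = 682.83 / 0.2171926 = 3143.89 m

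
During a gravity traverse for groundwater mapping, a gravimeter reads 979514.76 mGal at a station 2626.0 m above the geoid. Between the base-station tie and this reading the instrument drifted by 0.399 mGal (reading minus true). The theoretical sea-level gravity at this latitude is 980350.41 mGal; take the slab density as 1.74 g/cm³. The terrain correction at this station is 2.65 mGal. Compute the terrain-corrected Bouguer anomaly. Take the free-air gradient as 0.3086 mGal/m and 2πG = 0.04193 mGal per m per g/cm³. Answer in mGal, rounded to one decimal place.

-214.6

Drift-corrected reading = 979514.76 − (0.399) = 979514.361 mGal
Free-air correction = 0.3086 × 2626.0 = 810.38 mGal
Free-air anomaly = 979514.361 − 980350.41 + (810.38) = -25.669 mGal
Bouguer slab correction = 0.04193 × 1.74 × 2626.0 = 191.59 mGal
Simple Bouguer anomaly = -25.669 − (191.59) = -217.259 mGal
Complete Bouguer anomaly = -217.259 + 2.65 = -214.609 mGal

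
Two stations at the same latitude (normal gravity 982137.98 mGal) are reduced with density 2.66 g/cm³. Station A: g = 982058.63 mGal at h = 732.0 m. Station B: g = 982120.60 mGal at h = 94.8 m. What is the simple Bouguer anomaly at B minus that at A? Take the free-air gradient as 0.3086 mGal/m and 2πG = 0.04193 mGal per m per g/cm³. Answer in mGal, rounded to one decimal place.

Δg_SB(A) = 982058.63 − 982137.98 + 0.3086×732.0 − 0.04193×2.66×732.0 = 64.90 mGal
Δg_SB(B) = 982120.60 − 982137.98 + 0.3086×94.8 − 0.04193×2.66×94.8 = 1.30 mGal
Difference = 1.30 − (64.90) = -63.60 mGal

-63.6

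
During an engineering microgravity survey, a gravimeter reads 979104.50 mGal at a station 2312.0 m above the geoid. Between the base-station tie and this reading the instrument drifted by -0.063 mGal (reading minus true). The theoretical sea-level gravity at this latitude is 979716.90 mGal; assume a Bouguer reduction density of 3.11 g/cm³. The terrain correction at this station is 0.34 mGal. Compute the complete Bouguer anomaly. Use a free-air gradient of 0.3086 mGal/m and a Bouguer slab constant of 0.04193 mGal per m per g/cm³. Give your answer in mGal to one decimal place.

Drift-corrected reading = 979104.50 − (-0.063) = 979104.563 mGal
Free-air correction = 0.3086 × 2312.0 = 713.48 mGal
Free-air anomaly = 979104.563 − 979716.90 + (713.48) = 101.143 mGal
Bouguer slab correction = 0.04193 × 3.11 × 2312.0 = 301.49 mGal
Simple Bouguer anomaly = 101.143 − (301.49) = -200.347 mGal
Complete Bouguer anomaly = -200.347 + 0.34 = -200.007 mGal

-200.0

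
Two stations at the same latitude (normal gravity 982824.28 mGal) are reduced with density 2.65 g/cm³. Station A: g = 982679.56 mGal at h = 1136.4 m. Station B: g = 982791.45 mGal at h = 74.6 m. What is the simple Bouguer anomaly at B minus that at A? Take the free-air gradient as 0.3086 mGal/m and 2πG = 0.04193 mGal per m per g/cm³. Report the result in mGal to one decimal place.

Δg_SB(A) = 982679.56 − 982824.28 + 0.3086×1136.4 − 0.04193×2.65×1136.4 = 79.70 mGal
Δg_SB(B) = 982791.45 − 982824.28 + 0.3086×74.6 − 0.04193×2.65×74.6 = -18.10 mGal
Difference = -18.10 − (79.70) = -97.80 mGal

-97.8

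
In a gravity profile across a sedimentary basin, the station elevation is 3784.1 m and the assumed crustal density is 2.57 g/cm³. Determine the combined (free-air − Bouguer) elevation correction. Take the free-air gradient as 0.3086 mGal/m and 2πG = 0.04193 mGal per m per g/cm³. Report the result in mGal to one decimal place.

760.0

Combined gradient = 0.3086 − 0.04193 × 2.57 = 0.2008399 mGal/m
Combined elevation correction = 0.2008399 × 3784.1 = 760.0 mGal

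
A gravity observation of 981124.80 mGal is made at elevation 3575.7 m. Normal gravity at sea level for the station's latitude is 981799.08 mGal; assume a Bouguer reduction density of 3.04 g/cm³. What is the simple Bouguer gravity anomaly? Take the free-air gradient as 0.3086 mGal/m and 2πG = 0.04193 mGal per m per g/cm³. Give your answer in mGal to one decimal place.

-26.6

Free-air correction = 0.3086 × 3575.7 = 1103.46 mGal
Free-air anomaly = 981124.80 − 981799.08 + (1103.46) = 429.18 mGal
Bouguer slab correction = 0.04193 × 3.04 × 3575.7 = 455.78 mGal
Simple Bouguer anomaly = 429.18 − (455.78) = -26.60 mGal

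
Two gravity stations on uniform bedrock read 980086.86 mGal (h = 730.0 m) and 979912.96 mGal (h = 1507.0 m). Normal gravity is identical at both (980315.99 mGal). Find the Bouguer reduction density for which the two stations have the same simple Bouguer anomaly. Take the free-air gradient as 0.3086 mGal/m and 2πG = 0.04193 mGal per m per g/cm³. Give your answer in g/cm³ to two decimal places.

Δg_obs = 979912.96 − 980086.86 = -173.90 mGal over Δh = 1507.0 − 730.0 = 777.0 m
Equal Bouguer anomalies ⇒ Δg_obs + (0.3086 − 0.04193ρ)·Δh = 0
0.3086 − 0.04193ρ = −Δg_obs/Δh = 0.22381
ρ = (0.3086 − 0.22381) / 0.04193 = 2.02 g/cm³

2.02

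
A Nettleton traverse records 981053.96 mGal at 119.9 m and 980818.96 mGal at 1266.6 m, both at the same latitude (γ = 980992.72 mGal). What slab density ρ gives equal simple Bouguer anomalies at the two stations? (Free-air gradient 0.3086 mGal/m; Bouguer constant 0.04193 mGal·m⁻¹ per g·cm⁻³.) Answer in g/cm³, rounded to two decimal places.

2.47

Δg_obs = 980818.96 − 981053.96 = -235.00 mGal over Δh = 1266.6 − 119.9 = 1146.7 m
Equal Bouguer anomalies ⇒ Δg_obs + (0.3086 − 0.04193ρ)·Δh = 0
0.3086 − 0.04193ρ = −Δg_obs/Δh = 0.20494
ρ = (0.3086 − 0.20494) / 0.04193 = 2.47 g/cm³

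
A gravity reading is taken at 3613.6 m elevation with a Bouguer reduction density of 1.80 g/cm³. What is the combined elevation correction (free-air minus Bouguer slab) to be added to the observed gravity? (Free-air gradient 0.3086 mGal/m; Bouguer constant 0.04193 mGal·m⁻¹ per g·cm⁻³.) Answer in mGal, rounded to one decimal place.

842.4

Combined gradient = 0.3086 − 0.04193 × 1.80 = 0.2331260 mGal/m
Combined elevation correction = 0.2331260 × 3613.6 = 842.4 mGal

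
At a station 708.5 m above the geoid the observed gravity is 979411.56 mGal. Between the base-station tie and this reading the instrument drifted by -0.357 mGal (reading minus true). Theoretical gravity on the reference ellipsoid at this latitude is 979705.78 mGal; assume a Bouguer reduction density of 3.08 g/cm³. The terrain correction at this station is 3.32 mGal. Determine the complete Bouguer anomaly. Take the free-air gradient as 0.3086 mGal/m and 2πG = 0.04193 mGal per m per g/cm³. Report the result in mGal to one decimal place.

-163.4

Drift-corrected reading = 979411.56 − (-0.357) = 979411.917 mGal
Free-air correction = 0.3086 × 708.5 = 218.64 mGal
Free-air anomaly = 979411.917 − 979705.78 + (218.64) = -75.223 mGal
Bouguer slab correction = 0.04193 × 3.08 × 708.5 = 91.50 mGal
Simple Bouguer anomaly = -75.223 − (91.50) = -166.723 mGal
Complete Bouguer anomaly = -166.723 + 3.32 = -163.403 mGal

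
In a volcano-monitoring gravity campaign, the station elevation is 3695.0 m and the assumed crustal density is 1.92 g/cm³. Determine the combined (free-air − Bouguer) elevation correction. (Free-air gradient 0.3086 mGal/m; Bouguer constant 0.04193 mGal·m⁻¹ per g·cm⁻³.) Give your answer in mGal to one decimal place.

Combined gradient = 0.3086 − 0.04193 × 1.92 = 0.2280944 mGal/m
Combined elevation correction = 0.2280944 × 3695.0 = 842.8 mGal

842.8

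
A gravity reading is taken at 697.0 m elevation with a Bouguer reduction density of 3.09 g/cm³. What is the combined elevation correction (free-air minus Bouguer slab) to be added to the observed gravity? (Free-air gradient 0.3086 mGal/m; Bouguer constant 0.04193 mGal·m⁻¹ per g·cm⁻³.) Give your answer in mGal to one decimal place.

124.8

Combined gradient = 0.3086 − 0.04193 × 3.09 = 0.1790363 mGal/m
Combined elevation correction = 0.1790363 × 697.0 = 124.8 mGal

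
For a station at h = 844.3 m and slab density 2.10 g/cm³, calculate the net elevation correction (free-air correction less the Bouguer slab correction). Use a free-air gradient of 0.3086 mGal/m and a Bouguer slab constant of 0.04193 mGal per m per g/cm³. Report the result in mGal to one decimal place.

Combined gradient = 0.3086 − 0.04193 × 2.10 = 0.2205470 mGal/m
Combined elevation correction = 0.2205470 × 844.3 = 186.2 mGal

186.2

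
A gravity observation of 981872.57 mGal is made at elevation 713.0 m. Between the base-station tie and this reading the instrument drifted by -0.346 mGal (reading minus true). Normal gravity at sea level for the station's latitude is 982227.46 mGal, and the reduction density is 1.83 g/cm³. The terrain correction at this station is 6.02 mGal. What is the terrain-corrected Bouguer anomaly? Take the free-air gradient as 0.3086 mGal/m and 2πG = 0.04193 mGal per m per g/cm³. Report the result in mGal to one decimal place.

-183.2

Drift-corrected reading = 981872.57 − (-0.346) = 981872.916 mGal
Free-air correction = 0.3086 × 713.0 = 220.03 mGal
Free-air anomaly = 981872.916 − 982227.46 + (220.03) = -134.514 mGal
Bouguer slab correction = 0.04193 × 1.83 × 713.0 = 54.71 mGal
Simple Bouguer anomaly = -134.514 − (54.71) = -189.224 mGal
Complete Bouguer anomaly = -189.224 + 6.02 = -183.204 mGal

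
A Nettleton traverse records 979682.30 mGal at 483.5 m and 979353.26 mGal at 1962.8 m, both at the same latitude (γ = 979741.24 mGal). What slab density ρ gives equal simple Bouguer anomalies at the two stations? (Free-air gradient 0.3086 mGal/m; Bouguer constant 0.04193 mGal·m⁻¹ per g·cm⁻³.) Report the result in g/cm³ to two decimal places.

2.06

Δg_obs = 979353.26 − 979682.30 = -329.04 mGal over Δh = 1962.8 − 483.5 = 1479.3 m
Equal Bouguer anomalies ⇒ Δg_obs + (0.3086 − 0.04193ρ)·Δh = 0
0.3086 − 0.04193ρ = −Δg_obs/Δh = 0.22243
ρ = (0.3086 − 0.22243) / 0.04193 = 2.06 g/cm³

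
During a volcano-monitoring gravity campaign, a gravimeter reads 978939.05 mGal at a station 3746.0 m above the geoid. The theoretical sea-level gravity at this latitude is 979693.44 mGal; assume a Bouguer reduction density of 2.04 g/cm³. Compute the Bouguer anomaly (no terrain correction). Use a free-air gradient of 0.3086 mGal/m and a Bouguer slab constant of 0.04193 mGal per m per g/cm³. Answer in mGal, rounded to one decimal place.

81.2

Free-air correction = 0.3086 × 3746.0 = 1156.02 mGal
Free-air anomaly = 978939.05 − 979693.44 + (1156.02) = 401.63 mGal
Bouguer slab correction = 0.04193 × 2.04 × 3746.0 = 320.42 mGal
Simple Bouguer anomaly = 401.63 − (320.42) = 81.21 mGal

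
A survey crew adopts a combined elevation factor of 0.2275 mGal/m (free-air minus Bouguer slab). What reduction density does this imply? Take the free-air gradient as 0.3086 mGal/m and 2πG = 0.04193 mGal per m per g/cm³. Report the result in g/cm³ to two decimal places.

0.2275 = 0.3086 − 0.04193 × ρ
ρ = (0.3086 − 0.2275) / 0.04193 = 1.93 g/cm³

1.93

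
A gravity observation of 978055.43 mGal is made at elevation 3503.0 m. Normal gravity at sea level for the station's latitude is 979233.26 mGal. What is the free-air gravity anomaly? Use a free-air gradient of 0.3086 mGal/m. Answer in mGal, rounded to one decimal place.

-96.8

Free-air correction = 0.3086 × 3503.0 = 1081.03 mGal
Free-air anomaly = 978055.43 − 979233.26 + (1081.03) = -96.80 mGal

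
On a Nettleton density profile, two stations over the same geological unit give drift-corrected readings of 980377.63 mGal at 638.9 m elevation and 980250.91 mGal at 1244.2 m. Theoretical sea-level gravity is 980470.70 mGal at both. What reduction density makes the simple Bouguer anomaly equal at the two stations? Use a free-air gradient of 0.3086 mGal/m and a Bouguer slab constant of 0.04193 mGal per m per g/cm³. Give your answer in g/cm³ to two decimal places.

2.37

Δg_obs = 980250.91 − 980377.63 = -126.72 mGal over Δh = 1244.2 − 638.9 = 605.3 m
Equal Bouguer anomalies ⇒ Δg_obs + (0.3086 − 0.04193ρ)·Δh = 0
0.3086 − 0.04193ρ = −Δg_obs/Δh = 0.20935
ρ = (0.3086 − 0.20935) / 0.04193 = 2.37 g/cm³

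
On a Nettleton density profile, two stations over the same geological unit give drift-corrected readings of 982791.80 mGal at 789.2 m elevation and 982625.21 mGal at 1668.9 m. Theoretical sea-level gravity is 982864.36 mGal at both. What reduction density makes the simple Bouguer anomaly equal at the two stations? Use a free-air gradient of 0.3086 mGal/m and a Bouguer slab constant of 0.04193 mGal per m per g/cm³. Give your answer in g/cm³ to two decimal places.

Δg_obs = 982625.21 − 982791.80 = -166.59 mGal over Δh = 1668.9 − 789.2 = 879.7 m
Equal Bouguer anomalies ⇒ Δg_obs + (0.3086 − 0.04193ρ)·Δh = 0
0.3086 − 0.04193ρ = −Δg_obs/Δh = 0.18937
ρ = (0.3086 − 0.18937) / 0.04193 = 2.84 g/cm³

2.84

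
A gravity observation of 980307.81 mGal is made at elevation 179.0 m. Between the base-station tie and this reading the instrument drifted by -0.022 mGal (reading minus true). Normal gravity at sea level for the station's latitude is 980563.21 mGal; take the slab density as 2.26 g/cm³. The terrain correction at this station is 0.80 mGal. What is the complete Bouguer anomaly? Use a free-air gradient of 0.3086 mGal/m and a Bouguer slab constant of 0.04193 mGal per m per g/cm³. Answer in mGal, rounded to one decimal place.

-216.3

Drift-corrected reading = 980307.81 − (-0.022) = 980307.832 mGal
Free-air correction = 0.3086 × 179.0 = 55.24 mGal
Free-air anomaly = 980307.832 − 980563.21 + (55.24) = -200.138 mGal
Bouguer slab correction = 0.04193 × 2.26 × 179.0 = 16.96 mGal
Simple Bouguer anomaly = -200.138 − (16.96) = -217.098 mGal
Complete Bouguer anomaly = -217.098 + 0.80 = -216.298 mGal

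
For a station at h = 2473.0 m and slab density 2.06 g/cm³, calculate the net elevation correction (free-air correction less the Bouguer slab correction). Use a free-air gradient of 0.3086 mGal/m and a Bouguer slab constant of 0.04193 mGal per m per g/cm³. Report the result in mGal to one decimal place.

549.6

Combined gradient = 0.3086 − 0.04193 × 2.06 = 0.2222242 mGal/m
Combined elevation correction = 0.2222242 × 2473.0 = 549.6 mGal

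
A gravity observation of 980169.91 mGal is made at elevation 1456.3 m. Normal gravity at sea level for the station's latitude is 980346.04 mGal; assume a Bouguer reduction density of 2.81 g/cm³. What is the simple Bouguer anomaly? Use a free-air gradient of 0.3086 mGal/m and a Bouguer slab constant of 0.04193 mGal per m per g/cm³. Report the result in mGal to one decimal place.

101.7

Free-air correction = 0.3086 × 1456.3 = 449.41 mGal
Free-air anomaly = 980169.91 − 980346.04 + (449.41) = 273.28 mGal
Bouguer slab correction = 0.04193 × 2.81 × 1456.3 = 171.59 mGal
Simple Bouguer anomaly = 273.28 − (171.59) = 101.69 mGal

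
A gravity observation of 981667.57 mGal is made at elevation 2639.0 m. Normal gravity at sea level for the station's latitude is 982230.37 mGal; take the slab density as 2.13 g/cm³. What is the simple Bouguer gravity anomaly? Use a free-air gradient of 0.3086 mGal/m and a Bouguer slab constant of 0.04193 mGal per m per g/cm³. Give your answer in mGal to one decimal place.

Free-air correction = 0.3086 × 2639.0 = 814.40 mGal
Free-air anomaly = 981667.57 − 982230.37 + (814.40) = 251.60 mGal
Bouguer slab correction = 0.04193 × 2.13 × 2639.0 = 235.69 mGal
Simple Bouguer anomaly = 251.60 − (235.69) = 15.91 mGal

15.9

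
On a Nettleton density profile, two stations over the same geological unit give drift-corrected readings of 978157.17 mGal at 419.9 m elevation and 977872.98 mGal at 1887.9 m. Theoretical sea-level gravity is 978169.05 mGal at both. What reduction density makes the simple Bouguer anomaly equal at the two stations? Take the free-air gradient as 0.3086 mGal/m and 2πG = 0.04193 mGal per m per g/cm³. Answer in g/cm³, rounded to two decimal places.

Δg_obs = 977872.98 − 978157.17 = -284.19 mGal over Δh = 1887.9 − 419.9 = 1468.0 m
Equal Bouguer anomalies ⇒ Δg_obs + (0.3086 − 0.04193ρ)·Δh = 0
0.3086 − 0.04193ρ = −Δg_obs/Δh = 0.19359
ρ = (0.3086 − 0.19359) / 0.04193 = 2.74 g/cm³

2.74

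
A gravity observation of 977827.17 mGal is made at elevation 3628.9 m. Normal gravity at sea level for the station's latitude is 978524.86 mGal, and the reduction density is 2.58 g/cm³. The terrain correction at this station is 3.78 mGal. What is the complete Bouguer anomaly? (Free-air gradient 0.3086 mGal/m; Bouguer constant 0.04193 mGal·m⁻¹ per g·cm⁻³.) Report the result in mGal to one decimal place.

33.4

Free-air correction = 0.3086 × 3628.9 = 1119.88 mGal
Free-air anomaly = 977827.17 − 978524.86 + (1119.88) = 422.19 mGal
Bouguer slab correction = 0.04193 × 2.58 × 3628.9 = 392.57 mGal
Simple Bouguer anomaly = 422.19 − (392.57) = 29.62 mGal
Complete Bouguer anomaly = 29.62 + 3.78 = 33.40 mGal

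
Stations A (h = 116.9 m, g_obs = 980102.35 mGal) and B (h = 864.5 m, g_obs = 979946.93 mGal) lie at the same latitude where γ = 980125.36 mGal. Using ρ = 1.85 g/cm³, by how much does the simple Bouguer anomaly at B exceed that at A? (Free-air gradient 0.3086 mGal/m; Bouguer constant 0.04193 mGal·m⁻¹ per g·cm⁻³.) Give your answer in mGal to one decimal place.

17.3

Δg_SB(A) = 980102.35 − 980125.36 + 0.3086×116.9 − 0.04193×1.85×116.9 = 4.00 mGal
Δg_SB(B) = 979946.93 − 980125.36 + 0.3086×864.5 − 0.04193×1.85×864.5 = 21.30 mGal
Difference = 21.30 − (4.00) = 17.30 mGal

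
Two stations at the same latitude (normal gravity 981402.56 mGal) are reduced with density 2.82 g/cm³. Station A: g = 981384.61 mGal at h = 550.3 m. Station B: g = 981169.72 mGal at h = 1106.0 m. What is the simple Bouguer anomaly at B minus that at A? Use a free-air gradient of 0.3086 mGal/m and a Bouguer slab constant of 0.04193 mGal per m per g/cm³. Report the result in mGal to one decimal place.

Δg_SB(A) = 981384.61 − 981402.56 + 0.3086×550.3 − 0.04193×2.82×550.3 = 86.80 mGal
Δg_SB(B) = 981169.72 − 981402.56 + 0.3086×1106.0 − 0.04193×2.82×1106.0 = -22.30 mGal
Difference = -22.30 − (86.80) = -109.10 mGal

-109.1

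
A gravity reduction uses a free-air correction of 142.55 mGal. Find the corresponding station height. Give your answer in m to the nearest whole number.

h = 142.55 / 0.3086 = 461.92 m

462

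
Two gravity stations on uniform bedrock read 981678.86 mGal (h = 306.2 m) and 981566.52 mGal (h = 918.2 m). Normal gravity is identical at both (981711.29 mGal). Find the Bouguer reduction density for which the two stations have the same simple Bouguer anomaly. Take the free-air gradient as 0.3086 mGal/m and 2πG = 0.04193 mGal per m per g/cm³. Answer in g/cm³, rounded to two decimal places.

Δg_obs = 981566.52 − 981678.86 = -112.34 mGal over Δh = 918.2 − 306.2 = 612.0 m
Equal Bouguer anomalies ⇒ Δg_obs + (0.3086 − 0.04193ρ)·Δh = 0
0.3086 − 0.04193ρ = −Δg_obs/Δh = 0.18356
ρ = (0.3086 − 0.18356) / 0.04193 = 2.98 g/cm³

2.98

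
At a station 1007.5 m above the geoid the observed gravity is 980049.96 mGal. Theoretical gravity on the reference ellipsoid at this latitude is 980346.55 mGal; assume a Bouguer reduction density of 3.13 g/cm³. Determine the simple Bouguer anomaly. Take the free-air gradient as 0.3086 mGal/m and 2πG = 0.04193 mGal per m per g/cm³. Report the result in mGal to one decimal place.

Free-air correction = 0.3086 × 1007.5 = 310.91 mGal
Free-air anomaly = 980049.96 − 980346.55 + (310.91) = 14.32 mGal
Bouguer slab correction = 0.04193 × 3.13 × 1007.5 = 132.23 mGal
Simple Bouguer anomaly = 14.32 − (132.23) = -117.91 mGal

-117.9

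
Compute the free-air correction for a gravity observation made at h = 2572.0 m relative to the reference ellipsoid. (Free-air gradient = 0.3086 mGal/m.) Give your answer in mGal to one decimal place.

Free-air correction = 0.3086 × 2572.0 = 793.7 mGal

793.7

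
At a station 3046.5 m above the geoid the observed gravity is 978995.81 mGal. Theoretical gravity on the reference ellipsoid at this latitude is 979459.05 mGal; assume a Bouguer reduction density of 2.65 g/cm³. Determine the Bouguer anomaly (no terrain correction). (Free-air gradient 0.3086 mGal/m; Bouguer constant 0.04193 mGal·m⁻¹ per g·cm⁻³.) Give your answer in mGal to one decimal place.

Free-air correction = 0.3086 × 3046.5 = 940.15 mGal
Free-air anomaly = 978995.81 − 979459.05 + (940.15) = 476.91 mGal
Bouguer slab correction = 0.04193 × 2.65 × 3046.5 = 338.51 mGal
Simple Bouguer anomaly = 476.91 − (338.51) = 138.40 mGal

138.4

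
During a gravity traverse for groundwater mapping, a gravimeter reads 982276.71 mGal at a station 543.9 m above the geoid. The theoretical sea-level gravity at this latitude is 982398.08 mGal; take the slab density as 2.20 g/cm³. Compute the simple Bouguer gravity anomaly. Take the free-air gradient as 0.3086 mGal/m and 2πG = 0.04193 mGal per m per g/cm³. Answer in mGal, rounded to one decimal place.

Free-air correction = 0.3086 × 543.9 = 167.85 mGal
Free-air anomaly = 982276.71 − 982398.08 + (167.85) = 46.48 mGal
Bouguer slab correction = 0.04193 × 2.20 × 543.9 = 50.17 mGal
Simple Bouguer anomaly = 46.48 − (50.17) = -3.69 mGal

-3.7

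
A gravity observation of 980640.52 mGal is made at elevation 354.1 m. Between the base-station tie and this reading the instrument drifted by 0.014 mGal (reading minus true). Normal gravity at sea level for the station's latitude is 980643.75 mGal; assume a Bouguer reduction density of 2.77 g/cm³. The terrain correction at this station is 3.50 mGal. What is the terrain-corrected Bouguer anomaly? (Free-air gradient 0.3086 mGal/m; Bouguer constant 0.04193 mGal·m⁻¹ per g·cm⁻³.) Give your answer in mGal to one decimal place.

68.4

Drift-corrected reading = 980640.52 − (0.014) = 980640.506 mGal
Free-air correction = 0.3086 × 354.1 = 109.28 mGal
Free-air anomaly = 980640.506 − 980643.75 + (109.28) = 106.036 mGal
Bouguer slab correction = 0.04193 × 2.77 × 354.1 = 41.13 mGal
Simple Bouguer anomaly = 106.036 − (41.13) = 64.906 mGal
Complete Bouguer anomaly = 64.906 + 3.50 = 68.406 mGal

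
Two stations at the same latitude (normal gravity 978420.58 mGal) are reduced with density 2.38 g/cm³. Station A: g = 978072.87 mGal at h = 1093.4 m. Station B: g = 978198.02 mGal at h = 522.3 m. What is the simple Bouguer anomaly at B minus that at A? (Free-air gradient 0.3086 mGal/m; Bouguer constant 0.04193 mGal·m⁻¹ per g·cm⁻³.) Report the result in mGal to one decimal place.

Δg_SB(A) = 978072.87 − 978420.58 + 0.3086×1093.4 − 0.04193×2.38×1093.4 = -119.40 mGal
Δg_SB(B) = 978198.02 − 978420.58 + 0.3086×522.3 − 0.04193×2.38×522.3 = -113.50 mGal
Difference = -113.50 − (-119.40) = 5.90 mGal

5.9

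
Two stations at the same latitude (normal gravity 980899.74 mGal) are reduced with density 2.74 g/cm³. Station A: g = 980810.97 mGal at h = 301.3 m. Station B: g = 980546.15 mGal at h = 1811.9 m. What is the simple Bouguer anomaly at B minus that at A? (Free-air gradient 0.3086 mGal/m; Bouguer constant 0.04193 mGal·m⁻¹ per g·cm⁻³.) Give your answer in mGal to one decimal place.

27.8

Δg_SB(A) = 980810.97 − 980899.74 + 0.3086×301.3 − 0.04193×2.74×301.3 = -30.40 mGal
Δg_SB(B) = 980546.15 − 980899.74 + 0.3086×1811.9 − 0.04193×2.74×1811.9 = -2.60 mGal
Difference = -2.60 − (-30.40) = 27.80 mGal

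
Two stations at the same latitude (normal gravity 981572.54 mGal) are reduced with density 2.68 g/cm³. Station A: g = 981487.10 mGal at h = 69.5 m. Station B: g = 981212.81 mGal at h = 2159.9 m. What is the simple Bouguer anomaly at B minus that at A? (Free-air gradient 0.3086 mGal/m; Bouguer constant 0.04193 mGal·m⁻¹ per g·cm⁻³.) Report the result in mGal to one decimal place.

135.9

Δg_SB(A) = 981487.10 − 981572.54 + 0.3086×69.5 − 0.04193×2.68×69.5 = -71.80 mGal
Δg_SB(B) = 981212.81 − 981572.54 + 0.3086×2159.9 − 0.04193×2.68×2159.9 = 64.10 mGal
Difference = 64.10 − (-71.80) = 135.90 mGal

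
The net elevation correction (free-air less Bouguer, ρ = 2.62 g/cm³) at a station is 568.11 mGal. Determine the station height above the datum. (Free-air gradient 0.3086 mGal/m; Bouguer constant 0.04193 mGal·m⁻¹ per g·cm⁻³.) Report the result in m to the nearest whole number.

Combined gradient = 0.3086 − 0.04193 × 2.62 = 0.1987434 mGal/m
h = 568.11 / 0.1987434 = 2858.51 m

2859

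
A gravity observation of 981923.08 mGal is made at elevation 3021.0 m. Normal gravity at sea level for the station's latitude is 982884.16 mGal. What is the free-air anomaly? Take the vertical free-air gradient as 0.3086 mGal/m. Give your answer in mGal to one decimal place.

-28.8

Free-air correction = 0.3086 × 3021.0 = 932.28 mGal
Free-air anomaly = 981923.08 − 982884.16 + (932.28) = -28.80 mGal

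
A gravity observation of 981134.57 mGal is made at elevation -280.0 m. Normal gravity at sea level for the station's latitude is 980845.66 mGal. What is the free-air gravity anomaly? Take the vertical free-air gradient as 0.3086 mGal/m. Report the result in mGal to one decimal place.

202.5

Free-air correction = 0.3086 × -280.0 = -86.41 mGal
Free-air anomaly = 981134.57 − 980845.66 + (-86.41) = 202.50 mGal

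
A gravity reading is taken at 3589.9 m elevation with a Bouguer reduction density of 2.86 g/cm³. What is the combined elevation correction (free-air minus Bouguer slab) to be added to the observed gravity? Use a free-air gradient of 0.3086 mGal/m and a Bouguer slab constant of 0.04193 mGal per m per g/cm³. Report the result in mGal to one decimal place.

Combined gradient = 0.3086 − 0.04193 × 2.86 = 0.1886802 mGal/m
Combined elevation correction = 0.1886802 × 3589.9 = 677.3 mGal

677.3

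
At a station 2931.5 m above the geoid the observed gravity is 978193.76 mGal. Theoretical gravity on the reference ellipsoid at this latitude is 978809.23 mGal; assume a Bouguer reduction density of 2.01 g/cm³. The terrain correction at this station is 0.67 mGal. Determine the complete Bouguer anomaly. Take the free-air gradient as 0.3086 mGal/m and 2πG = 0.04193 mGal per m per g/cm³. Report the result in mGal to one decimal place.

Free-air correction = 0.3086 × 2931.5 = 904.66 mGal
Free-air anomaly = 978193.76 − 978809.23 + (904.66) = 289.19 mGal
Bouguer slab correction = 0.04193 × 2.01 × 2931.5 = 247.06 mGal
Simple Bouguer anomaly = 289.19 − (247.06) = 42.13 mGal
Complete Bouguer anomaly = 42.13 + 0.67 = 42.80 mGal

42.8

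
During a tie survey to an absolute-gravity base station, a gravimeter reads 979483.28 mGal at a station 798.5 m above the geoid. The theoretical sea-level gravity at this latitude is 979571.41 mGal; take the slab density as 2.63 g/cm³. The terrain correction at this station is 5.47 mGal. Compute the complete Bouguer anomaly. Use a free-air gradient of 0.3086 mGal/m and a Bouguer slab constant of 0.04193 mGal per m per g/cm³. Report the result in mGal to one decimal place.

Free-air correction = 0.3086 × 798.5 = 246.42 mGal
Free-air anomaly = 979483.28 − 979571.41 + (246.42) = 158.29 mGal
Bouguer slab correction = 0.04193 × 2.63 × 798.5 = 88.06 mGal
Simple Bouguer anomaly = 158.29 − (88.06) = 70.23 mGal
Complete Bouguer anomaly = 70.23 + 5.47 = 75.70 mGal

75.7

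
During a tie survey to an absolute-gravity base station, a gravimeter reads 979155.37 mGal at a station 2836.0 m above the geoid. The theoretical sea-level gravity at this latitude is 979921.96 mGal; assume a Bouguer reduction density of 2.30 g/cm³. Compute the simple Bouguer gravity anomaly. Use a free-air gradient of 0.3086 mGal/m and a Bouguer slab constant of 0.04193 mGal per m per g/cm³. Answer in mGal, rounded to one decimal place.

-164.9

Free-air correction = 0.3086 × 2836.0 = 875.19 mGal
Free-air anomaly = 979155.37 − 979921.96 + (875.19) = 108.60 mGal
Bouguer slab correction = 0.04193 × 2.30 × 2836.0 = 273.50 mGal
Simple Bouguer anomaly = 108.60 − (273.50) = -164.90 mGal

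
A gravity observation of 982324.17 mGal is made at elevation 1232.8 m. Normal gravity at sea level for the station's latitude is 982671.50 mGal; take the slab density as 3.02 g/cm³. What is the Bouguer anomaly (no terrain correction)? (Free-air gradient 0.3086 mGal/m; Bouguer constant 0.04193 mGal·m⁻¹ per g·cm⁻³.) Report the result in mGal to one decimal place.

-123.0

Free-air correction = 0.3086 × 1232.8 = 380.44 mGal
Free-air anomaly = 982324.17 − 982671.50 + (380.44) = 33.11 mGal
Bouguer slab correction = 0.04193 × 3.02 × 1232.8 = 156.11 mGal
Simple Bouguer anomaly = 33.11 − (156.11) = -123.00 mGal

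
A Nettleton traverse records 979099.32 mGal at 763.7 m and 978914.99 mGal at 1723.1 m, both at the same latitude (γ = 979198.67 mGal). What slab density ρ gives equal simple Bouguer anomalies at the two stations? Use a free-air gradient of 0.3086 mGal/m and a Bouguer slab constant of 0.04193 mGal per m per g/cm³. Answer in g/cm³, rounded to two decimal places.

Δg_obs = 978914.99 − 979099.32 = -184.33 mGal over Δh = 1723.1 − 763.7 = 959.4 m
Equal Bouguer anomalies ⇒ Δg_obs + (0.3086 − 0.04193ρ)·Δh = 0
0.3086 − 0.04193ρ = −Δg_obs/Δh = 0.19213
ρ = (0.3086 − 0.19213) / 0.04193 = 2.78 g/cm³

2.78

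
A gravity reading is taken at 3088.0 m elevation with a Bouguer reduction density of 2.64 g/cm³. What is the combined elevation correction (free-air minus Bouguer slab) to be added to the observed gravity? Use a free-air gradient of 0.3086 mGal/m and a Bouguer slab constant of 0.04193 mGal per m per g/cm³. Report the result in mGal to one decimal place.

Combined gradient = 0.3086 − 0.04193 × 2.64 = 0.1979048 mGal/m
Combined elevation correction = 0.1979048 × 3088.0 = 611.1 mGal

611.1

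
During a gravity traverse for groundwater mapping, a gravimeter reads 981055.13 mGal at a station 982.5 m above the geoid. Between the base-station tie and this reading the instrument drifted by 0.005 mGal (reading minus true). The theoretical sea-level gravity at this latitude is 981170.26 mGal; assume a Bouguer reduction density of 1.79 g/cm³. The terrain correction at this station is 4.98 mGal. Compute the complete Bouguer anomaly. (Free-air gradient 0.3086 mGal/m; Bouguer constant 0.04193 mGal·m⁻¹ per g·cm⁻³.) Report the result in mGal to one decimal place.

Drift-corrected reading = 981055.13 − (0.005) = 981055.125 mGal
Free-air correction = 0.3086 × 982.5 = 303.20 mGal
Free-air anomaly = 981055.125 − 981170.26 + (303.20) = 188.065 mGal
Bouguer slab correction = 0.04193 × 1.79 × 982.5 = 73.74 mGal
Simple Bouguer anomaly = 188.065 − (73.74) = 114.325 mGal
Complete Bouguer anomaly = 114.325 + 4.98 = 119.305 mGal

119.3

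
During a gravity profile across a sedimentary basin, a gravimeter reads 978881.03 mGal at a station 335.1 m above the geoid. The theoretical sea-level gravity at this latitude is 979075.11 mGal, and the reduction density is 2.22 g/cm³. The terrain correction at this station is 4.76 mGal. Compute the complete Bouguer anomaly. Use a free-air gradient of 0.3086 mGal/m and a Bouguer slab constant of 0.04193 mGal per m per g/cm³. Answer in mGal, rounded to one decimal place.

Free-air correction = 0.3086 × 335.1 = 103.41 mGal
Free-air anomaly = 978881.03 − 979075.11 + (103.41) = -90.67 mGal
Bouguer slab correction = 0.04193 × 2.22 × 335.1 = 31.19 mGal
Simple Bouguer anomaly = -90.67 − (31.19) = -121.86 mGal
Complete Bouguer anomaly = -121.86 + 4.76 = -117.10 mGal

-117.1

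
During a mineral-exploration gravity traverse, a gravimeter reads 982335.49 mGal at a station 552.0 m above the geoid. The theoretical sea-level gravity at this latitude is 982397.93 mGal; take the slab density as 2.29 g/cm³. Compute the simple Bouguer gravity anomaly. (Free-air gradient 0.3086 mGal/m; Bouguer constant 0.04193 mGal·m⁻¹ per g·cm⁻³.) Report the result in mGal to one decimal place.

54.9

Free-air correction = 0.3086 × 552.0 = 170.35 mGal
Free-air anomaly = 982335.49 − 982397.93 + (170.35) = 107.91 mGal
Bouguer slab correction = 0.04193 × 2.29 × 552.0 = 53.00 mGal
Simple Bouguer anomaly = 107.91 − (53.00) = 54.91 mGal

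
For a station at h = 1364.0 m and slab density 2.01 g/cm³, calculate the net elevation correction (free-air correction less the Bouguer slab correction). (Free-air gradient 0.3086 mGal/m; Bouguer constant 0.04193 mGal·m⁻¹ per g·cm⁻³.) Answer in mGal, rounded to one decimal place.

306.0

Combined gradient = 0.3086 − 0.04193 × 2.01 = 0.2243207 mGal/m
Combined elevation correction = 0.2243207 × 1364.0 = 306.0 mGal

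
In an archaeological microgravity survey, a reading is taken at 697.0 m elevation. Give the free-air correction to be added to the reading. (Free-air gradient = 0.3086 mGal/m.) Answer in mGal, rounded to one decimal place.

215.1

Free-air correction = 0.3086 × 697.0 = 215.1 mGal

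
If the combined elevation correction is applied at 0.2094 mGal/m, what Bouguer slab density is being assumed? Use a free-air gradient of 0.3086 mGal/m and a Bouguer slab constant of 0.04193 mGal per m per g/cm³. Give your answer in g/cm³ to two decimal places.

2.37

0.2094 = 0.3086 − 0.04193 × ρ
ρ = (0.3086 − 0.2094) / 0.04193 = 2.37 g/cm³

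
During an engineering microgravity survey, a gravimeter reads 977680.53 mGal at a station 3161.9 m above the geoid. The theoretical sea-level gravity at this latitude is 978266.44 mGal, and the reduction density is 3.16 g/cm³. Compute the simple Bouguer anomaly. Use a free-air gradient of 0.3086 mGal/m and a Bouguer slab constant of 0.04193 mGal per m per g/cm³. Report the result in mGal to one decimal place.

Free-air correction = 0.3086 × 3161.9 = 975.76 mGal
Free-air anomaly = 977680.53 − 978266.44 + (975.76) = 389.85 mGal
Bouguer slab correction = 0.04193 × 3.16 × 3161.9 = 418.95 mGal
Simple Bouguer anomaly = 389.85 − (418.95) = -29.10 mGal

-29.1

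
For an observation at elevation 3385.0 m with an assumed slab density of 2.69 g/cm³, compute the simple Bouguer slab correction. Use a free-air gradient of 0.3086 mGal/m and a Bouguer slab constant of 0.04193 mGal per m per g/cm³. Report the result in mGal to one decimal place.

381.8

Bouguer slab correction = 0.04193 × 2.69 × 3385.0 = 381.8 mGal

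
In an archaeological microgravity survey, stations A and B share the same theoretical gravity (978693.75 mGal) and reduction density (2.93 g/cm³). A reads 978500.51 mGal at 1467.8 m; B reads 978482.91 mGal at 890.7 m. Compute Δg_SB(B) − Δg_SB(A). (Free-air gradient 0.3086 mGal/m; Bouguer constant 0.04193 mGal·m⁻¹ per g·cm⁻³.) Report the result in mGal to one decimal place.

-124.8

Δg_SB(A) = 978500.51 − 978693.75 + 0.3086×1467.8 − 0.04193×2.93×1467.8 = 79.40 mGal
Δg_SB(B) = 978482.91 − 978693.75 + 0.3086×890.7 − 0.04193×2.93×890.7 = -45.40 mGal
Difference = -45.40 − (79.40) = -124.80 mGal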